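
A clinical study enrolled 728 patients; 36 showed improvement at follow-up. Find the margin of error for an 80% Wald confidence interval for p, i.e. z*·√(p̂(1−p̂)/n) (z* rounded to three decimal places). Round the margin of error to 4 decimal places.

p̂ = 36/728 = 0.04945.
Standard error of p̂: √(0.047005/728) = √0.000064568 = 0.008035.
The 80% critical value is z* = 1.282.
ME = 1.282·0.008035 = 0.0103.

ME = 0.0103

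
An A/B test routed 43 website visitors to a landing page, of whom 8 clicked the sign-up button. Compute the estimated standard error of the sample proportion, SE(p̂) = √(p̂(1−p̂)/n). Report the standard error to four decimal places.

SE = 0.0593

With x = 8 successes in n = 43, p̂ = 0.18605.
p̂(1−p̂) = 0.18605·0.81395 = 0.151435.
SE = √(0.151435/43) = √0.003521744 = 0.0593.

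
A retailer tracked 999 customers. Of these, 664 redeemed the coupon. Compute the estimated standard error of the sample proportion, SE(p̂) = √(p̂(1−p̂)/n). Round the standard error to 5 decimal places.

The sample proportion is 664/999 = 0.66466.
p̂(1−p̂) = 0.66466·0.33534 = 0.222887.
SE = √(0.222887/999) = √0.000223110 = 0.01494.

SE = 0.01494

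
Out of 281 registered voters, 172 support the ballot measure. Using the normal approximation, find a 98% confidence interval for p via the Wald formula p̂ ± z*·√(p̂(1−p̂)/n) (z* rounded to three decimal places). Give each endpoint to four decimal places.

Sample proportion p̂ = 172/281 = 0.61210.
SE = √(p̂(1−p̂)/n) = √(0.237434/281) = 0.029068.
The 98% critical value is z* = 2.326.
Margin of error: 2.326 × 0.029068 = 0.06761.
So the interval runs from 0.5445 to 0.6797.

(0.5445, 0.6797)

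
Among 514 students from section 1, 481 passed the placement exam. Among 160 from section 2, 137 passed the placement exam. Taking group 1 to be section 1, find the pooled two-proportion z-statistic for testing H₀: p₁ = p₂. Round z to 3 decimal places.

p̂₁ = 481/514 = 0.93580, p̂₂ = 137/160 = 0.85625.
Pooled p̂ = (481+137)/(514+160) = 618/674 = 0.91691.
SE = √[p̂(1−p̂)(1/n₁+1/n₂)] = √[0.91691·0.08309·(1/514+1/160)] ≈ 0.024987.
z = 0.07955/0.024987 = 3.184.

z = 3.184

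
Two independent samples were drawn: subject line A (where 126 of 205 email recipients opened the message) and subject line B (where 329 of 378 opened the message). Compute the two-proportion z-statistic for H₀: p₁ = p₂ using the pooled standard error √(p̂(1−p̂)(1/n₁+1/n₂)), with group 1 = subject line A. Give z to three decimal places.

Sample proportions: p̂₁ = 126/205 = 0.61463 and p̂₂ = 329/378 = 0.87037.
Pooled p̂ = (126+329)/(205+378) = 455/583 = 0.78045.
Pooled SE = √[0.1713501·0.00752355] ≈ 0.035905.
z = (p̂₁ − p̂₂)/SE = (0.61463 − 0.87037)/0.035905 = -0.25574/0.035905 = -7.123.

z = -7.123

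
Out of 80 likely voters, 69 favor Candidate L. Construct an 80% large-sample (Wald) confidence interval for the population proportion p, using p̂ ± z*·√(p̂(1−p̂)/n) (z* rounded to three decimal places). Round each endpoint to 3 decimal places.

(0.813, 0.912)

With x = 69 successes in n = 80, p̂ = 0.86250.
Standard error of p̂: √(0.118594/80) = √0.001482422 = 0.038502.
z* = 1.282 at the 80% level.
Margin = 1.282·0.038502 = 0.04936.
CI: 0.86250 ± 0.04936 = (0.813, 0.912).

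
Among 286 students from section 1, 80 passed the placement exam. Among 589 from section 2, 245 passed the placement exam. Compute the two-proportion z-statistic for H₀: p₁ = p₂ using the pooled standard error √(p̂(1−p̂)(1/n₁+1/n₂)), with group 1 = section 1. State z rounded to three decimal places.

z = -3.912

p̂₁ = 80/286 = 0.27972, p̂₂ = 245/589 = 0.41596.
Pooled p̂ = (80+245)/(286+589) = 325/875 = 0.37143.
Pooled SE = √[0.2334694·0.00519430] ≈ 0.034824.
z = -0.13624/0.034824 = -3.912.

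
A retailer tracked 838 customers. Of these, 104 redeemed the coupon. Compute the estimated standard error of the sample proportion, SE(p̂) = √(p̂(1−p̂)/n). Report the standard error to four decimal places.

SE = 0.0114

The sample proportion is 104/838 = 0.12411.
p̂(1−p̂) = 0.108707.
Dividing by n and taking the root: √0.000129722 = 0.0114.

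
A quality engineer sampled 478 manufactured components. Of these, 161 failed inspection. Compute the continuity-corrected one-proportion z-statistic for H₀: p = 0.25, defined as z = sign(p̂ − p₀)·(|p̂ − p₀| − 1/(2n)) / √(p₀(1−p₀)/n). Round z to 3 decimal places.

With x = 161 successes in n = 478, p̂ = 0.33682. p̂ − p₀ = 0.086820.
1/(2n) = 0.001046.
Corrected numerator: |0.086820| − 0.001046 = 0.085774.
Null standard error: √(0.25·0.75/478) = √0.000392259 = 0.019806.
z = (+)0.085774/0.019806 = 4.331.

z = 4.331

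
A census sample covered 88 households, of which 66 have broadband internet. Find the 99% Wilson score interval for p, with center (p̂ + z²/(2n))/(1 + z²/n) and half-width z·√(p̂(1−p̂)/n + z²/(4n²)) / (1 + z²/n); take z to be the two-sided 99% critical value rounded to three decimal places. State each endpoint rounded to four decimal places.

Here p̂ = 66/88 = 0.75000 and z = 2.576 (z² = 6.635776).
Denominator 1 + z²/n = 1 + 6.635776/88 = 1.075407.
Center = (0.75000 + 0.037703)/1.075407 = 0.73247.
Radicand: p̂(1−p̂)/n + z²/(4n²) = 0.002130682 + 0.000214223 = 0.002344905.
Half-width = 2.576·√0.002344905/1.075407 = 0.11599.
So the interval runs from 0.6165 to 0.8485.

(0.6165, 0.8485)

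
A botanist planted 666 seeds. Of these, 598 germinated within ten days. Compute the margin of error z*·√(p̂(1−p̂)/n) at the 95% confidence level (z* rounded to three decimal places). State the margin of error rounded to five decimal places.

p̂ = 598/666 = 0.89790.
SE(p̂) = √(0.89790·0.10210/666) = 0.011733.
For 95% confidence, z* = 1.960.
So ME = 0.02300.

ME = 0.02300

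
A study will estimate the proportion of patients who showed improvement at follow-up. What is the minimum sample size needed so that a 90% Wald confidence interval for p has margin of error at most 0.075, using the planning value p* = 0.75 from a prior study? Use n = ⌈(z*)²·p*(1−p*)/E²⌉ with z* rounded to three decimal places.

For 90% confidence, z* = 1.645.
p*(1−p*) = 0.75·0.25 = 0.1875.
Required n before rounding: 2.706025 × 0.1875 / 0.075² = 90.201.
⌈90.201⌉ = 91.

n = 91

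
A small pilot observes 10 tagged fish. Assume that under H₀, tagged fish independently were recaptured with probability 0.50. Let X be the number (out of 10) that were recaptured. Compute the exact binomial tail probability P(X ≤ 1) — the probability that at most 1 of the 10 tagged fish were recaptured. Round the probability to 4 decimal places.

X ~ Binomial(n=10, p=0.50).
P(X ≤ 1) = C(10,0)·0.50^0·0.50^10 + C(10,1)·0.50^1·0.50^9.
= 0.000977 + 0.009766 = 0.0107.

P = 0.0107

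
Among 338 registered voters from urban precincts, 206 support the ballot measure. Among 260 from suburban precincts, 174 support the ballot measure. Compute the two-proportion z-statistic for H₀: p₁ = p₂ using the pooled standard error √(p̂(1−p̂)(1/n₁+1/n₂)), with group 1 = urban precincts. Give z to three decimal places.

z = -1.505

p̂₁ = 206/338 = 0.60947, p̂₂ = 174/260 = 0.66923.
Pooled p̂ = (206+174)/(338+260) = 380/598 = 0.63545.
SE = √[p̂(1−p̂)(1/n₁+1/n₂)] = √[0.63545·0.36455·(1/338+1/260)] ≈ 0.039703.
z = (p̂₁ − p̂₂)/SE = (0.60947 − 0.66923)/0.039703 = -0.05976/0.039703 = -1.505.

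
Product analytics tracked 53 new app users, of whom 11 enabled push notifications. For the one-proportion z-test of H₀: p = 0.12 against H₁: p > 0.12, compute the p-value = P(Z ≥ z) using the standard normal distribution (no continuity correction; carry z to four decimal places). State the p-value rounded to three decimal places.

Sample proportion p̂ = 11/53 = 0.20755.
SE₀ = √(0.12·0.88/53) = 0.044637.
z = (p̂ − p₀)/SE = (11/53 − 0.12)/0.044637 ≈ 1.9613.
p-value = P(Z ≥ z) with z = 1.9613 → 0.025.

p-value = 0.025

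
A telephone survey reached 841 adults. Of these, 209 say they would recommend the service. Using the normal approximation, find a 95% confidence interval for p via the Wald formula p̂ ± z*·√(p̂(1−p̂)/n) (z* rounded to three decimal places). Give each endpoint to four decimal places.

With x = 209 successes in n = 841, p̂ = 0.24851.
SE(p̂) = √(0.24851·0.75149/841) = 0.014902.
For 95% confidence, z* = 1.960.
Margin of error: 1.960 × 0.014902 = 0.02921.
So the interval runs from 0.2193 to 0.2777.

(0.2193, 0.2777)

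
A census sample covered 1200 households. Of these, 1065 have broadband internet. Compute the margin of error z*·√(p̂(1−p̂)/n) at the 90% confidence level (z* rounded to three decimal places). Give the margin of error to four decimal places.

ME = 0.0150

With x = 1065 successes in n = 1200, p̂ = 0.88750.
Standard error of p̂: √(0.099844/1200) = √0.000083203 = 0.009122.
The 90% critical value is z* = 1.645.
ME = 1.645·0.009122 = 0.0150.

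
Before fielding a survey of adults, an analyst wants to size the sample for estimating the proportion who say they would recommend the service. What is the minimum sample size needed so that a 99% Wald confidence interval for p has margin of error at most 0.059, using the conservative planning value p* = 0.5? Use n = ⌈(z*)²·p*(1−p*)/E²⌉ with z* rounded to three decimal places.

n = 477

For 99% confidence, z* = 2.576.
p*(1−p*) = 0.2500.
Required n before rounding: 6.635776 × 0.2500 / 0.059² = 476.571.
⌈476.571⌉ = 477.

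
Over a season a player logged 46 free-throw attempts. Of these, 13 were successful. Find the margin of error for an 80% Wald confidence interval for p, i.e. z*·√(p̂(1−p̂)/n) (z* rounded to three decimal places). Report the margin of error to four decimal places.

ME = 0.0851

Sample proportion p̂ = 13/46 = 0.28261.
SE = √(p̂(1−p̂)/n) = √(0.202741/46) = 0.066388.
The 80% critical value is z* = 1.282.
So ME = 0.0851.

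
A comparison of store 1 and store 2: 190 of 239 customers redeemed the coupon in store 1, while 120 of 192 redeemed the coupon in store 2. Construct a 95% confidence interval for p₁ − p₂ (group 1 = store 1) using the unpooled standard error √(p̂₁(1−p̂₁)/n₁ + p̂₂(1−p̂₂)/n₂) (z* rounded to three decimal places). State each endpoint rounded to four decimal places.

(0.0845, 0.2555)

p̂₁ = 0.79498, p̂₂ = 0.62500, so the observed difference is 0.16998.
Unpooled SE = √(p̂₁(1−p̂₁)/n₁ + p̂₂(1−p̂₂)/n₂) = √(0.000681955 + 0.001220703) = 0.043619.
The 95% critical value is z* = 1.960. Margin of error = 0.08549.
Interval: 0.16998 ± 0.08549 → (0.0845, 0.2555).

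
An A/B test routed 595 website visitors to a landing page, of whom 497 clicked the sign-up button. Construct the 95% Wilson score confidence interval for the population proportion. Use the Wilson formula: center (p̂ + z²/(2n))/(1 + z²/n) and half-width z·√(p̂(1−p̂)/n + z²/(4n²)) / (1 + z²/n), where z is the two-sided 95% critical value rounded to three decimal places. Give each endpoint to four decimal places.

(0.8034, 0.8629)

Here p̂ = 497/595 = 0.83529 and z = 1.960 (z² = 3.841600).
1 + z²/n = 1.006456.
Center = (0.83529 + 0.003228)/1.006456 = 0.83314.
Radicand: p̂(1−p̂)/n + z²/(4n²) = 0.000231223 + 0.000002713 = 0.000233936.
Half-width = 1.960·√0.000233936/1.006456 = 0.02979.
So the interval runs from 0.8034 to 0.8629.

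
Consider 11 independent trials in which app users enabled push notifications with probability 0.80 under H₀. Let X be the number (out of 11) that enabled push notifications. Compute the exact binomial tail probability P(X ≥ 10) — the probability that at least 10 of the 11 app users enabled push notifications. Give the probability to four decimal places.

P = 0.3221

X is binomial with n = 11 and p = 0.80.
P(X ≥ 10) = C(11,10)·0.80^10·0.20^1 + C(11,11)·0.80^11·0.20^0.
= 0.236223 + 0.085899 = 0.3221.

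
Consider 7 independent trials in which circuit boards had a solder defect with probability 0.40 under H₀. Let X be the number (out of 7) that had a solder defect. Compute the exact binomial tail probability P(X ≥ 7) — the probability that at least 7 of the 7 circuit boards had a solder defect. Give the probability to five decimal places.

P = 0.00164

X ~ Binomial(n=7, p=0.40).
P(X ≥ 7) = C(7,7)·0.40^7·0.60^0.
= 0.001638 = 0.00164.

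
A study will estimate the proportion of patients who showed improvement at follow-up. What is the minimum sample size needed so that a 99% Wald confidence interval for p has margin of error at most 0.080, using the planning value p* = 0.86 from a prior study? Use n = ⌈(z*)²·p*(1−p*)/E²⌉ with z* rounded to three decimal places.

The 99% critical value is z* = 2.576.
p*(1−p*) = 0.86·0.14 = 0.1204.
Required n before rounding: 6.635776 × 0.1204 / 0.080² = 124.836.
⌈124.836⌉ = 125.

n = 125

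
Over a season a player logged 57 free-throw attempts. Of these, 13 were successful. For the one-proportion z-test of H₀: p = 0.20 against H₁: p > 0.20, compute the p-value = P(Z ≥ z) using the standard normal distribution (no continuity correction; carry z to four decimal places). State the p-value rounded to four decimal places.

The sample proportion is 13/57 = 0.22807.
SE₀ = √(0.20·0.80/57) = 0.052981.
z = (p̂ − p₀)/SE = (13/57 − 0.20)/0.052981 ≈ 0.5298.
From the standard normal, P(Z ≥ z) = 0.2981.

p-value = 0.2981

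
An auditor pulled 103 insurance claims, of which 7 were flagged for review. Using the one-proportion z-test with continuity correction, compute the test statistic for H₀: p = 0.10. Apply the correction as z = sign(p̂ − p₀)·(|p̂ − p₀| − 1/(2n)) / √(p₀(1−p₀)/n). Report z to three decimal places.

p̂ = 7/103 = 0.06796. p̂ − p₀ = -0.032039.
Continuity correction 1/(2n) = 1/206 = 0.004854.
Corrected numerator: |-0.032039| − 0.004854 = 0.027185.
SE₀ = √(0.10·0.90/103) = 0.029560.
z = (−)0.027185/0.029560 = -0.920.

z = -0.920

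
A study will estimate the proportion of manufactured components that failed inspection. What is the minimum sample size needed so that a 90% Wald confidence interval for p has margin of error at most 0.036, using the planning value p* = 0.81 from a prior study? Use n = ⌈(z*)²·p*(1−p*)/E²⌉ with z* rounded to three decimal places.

n = 322

z* = 1.645 at the 90% level.
p*(1−p*) = 0.1539.
(z*)²·p*(1−p*)/E² = 2.706025·0.1539/0.001296 = 321.340.
⌈321.340⌉ = 322.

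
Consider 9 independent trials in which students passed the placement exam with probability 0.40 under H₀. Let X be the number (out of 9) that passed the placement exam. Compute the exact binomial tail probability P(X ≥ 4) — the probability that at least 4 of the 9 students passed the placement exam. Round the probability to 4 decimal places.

P = 0.5174

X is binomial with n = 9 and p = 0.40.
P(X ≥ 4) = Σ_{j=4}^{9} C(9,j)·0.40^j·0.60^{9−j}.
= 0.250823 + 0.167215 + 0.074318 + 0.021234 + 0.003539 + 0.000262 = 0.5174.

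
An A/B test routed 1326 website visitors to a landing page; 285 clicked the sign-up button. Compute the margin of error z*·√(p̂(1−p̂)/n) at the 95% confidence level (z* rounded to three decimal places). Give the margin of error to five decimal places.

ME = 0.02211

With x = 285 successes in n = 1326, p̂ = 0.21493.
Standard error of p̂: √(0.168736/1326) = √0.000127252 = 0.011281.
For 95% confidence, z* = 1.960.
ME = 1.960·0.011281 = 0.02211.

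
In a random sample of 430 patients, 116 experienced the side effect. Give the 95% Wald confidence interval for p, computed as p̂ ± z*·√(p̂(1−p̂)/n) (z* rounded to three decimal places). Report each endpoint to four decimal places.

(0.2278, 0.3117)

With x = 116 successes in n = 430, p̂ = 0.26977.
SE(p̂) = √(0.26977·0.73023/430) = 0.021404.
For 95% confidence, z* = 1.960.
Margin = 1.960·0.021404 = 0.04195.
So the interval runs from 0.2278 to 0.3117.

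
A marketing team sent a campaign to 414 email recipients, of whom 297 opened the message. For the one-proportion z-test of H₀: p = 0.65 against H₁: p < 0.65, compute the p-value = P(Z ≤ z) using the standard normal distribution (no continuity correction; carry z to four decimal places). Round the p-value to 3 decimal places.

Sample proportion p̂ = 297/414 = 0.71739.
Under H₀, SE = √(p₀(1−p₀)/n) = √(0.65·0.35/414) = √0.000549517 = 0.023442.
z = (p̂ − p₀)/SE = (297/414 − 0.65)/0.023442 ≈ 2.8748.
p-value = P(Z ≤ z) with z = 2.8748 → 0.998.

p-value = 0.998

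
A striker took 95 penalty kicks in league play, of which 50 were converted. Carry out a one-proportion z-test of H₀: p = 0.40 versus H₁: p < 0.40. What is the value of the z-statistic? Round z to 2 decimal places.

z = 2.51

p̂ = 50/95 = 0.52632.
Null standard error: √(0.40·0.60/95) = √0.002526316 = 0.050262.
z = (p̂ − p₀)/SE = (0.52632 − 0.40)/0.050262 = 2.51.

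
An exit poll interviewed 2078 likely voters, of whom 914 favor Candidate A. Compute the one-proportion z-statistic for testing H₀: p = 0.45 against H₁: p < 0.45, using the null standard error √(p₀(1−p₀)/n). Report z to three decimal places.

The sample proportion is 914/2078 = 0.43985.
Null standard error: √(0.45·0.55/2078) = √0.000119105 = 0.010914.
Test statistic: z = -0.01015/0.010914 = -0.930.

z = -0.930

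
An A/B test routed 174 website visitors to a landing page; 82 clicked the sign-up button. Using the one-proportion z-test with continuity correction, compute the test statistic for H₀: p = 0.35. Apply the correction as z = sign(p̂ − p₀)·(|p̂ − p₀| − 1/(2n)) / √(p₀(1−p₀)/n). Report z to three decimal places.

p̂ = 82/174 = 0.47126. p̂ − p₀ = 0.121264.
1/(2n) = 0.002874.
Corrected numerator: |0.121264| − 0.002874 = 0.118390.
SE₀ = √(0.35·0.65/174) = 0.036159.
z = (+)0.118390/0.036159 = 3.274.

z = 3.274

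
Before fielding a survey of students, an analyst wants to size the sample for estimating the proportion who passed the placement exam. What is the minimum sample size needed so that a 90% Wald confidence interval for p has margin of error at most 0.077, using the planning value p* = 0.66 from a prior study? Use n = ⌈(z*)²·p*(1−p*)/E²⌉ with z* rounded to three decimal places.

z* = 1.645 at the 90% level.
p*(1−p*) = 0.2244.
Required n before rounding: 2.706025 × 0.2244 / 0.077² = 102.417.
Rounding up, n = 103.

n = 103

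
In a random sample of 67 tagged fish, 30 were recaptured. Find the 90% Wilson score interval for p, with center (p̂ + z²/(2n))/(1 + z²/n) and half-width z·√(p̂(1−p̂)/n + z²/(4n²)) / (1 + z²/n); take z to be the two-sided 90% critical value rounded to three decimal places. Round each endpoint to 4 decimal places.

p̂ = 30/67 = 0.44776; z = 1.645, so z² = 2.706025.
Denominator 1 + z²/n = 1 + 2.706025/67 = 1.040388.
Center = (0.44776 + 0.020194)/1.040388 = 0.44979.
Radicand: p̂(1−p̂)/n + z²/(4n²) = 0.003690614 + 0.000150703 = 0.003841317.
Half-width = 1.645·√0.003841317/1.040388 = 0.09800.
Interval: 0.44979 ± 0.09800 → (0.3518, 0.5478).

(0.3518, 0.5478)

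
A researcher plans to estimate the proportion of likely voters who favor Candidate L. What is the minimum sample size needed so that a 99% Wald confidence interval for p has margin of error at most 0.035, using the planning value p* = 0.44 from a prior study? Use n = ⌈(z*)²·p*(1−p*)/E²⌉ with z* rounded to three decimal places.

n = 1335

The 99% critical value is z* = 2.576.
p*(1−p*) = 0.44·0.56 = 0.2464.
(z*)²·p*(1−p*)/E² = 6.635776·0.2464/0.001225 = 1334.739.
Rounding up, n = 1335.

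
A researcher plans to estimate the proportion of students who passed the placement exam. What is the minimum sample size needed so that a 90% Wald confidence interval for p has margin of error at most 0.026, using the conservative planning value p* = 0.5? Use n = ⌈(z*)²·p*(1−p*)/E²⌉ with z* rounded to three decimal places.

For 90% confidence, z* = 1.645.
p*(1−p*) = 0.50·0.50 = 0.2500.
(z*)²·p*(1−p*)/E² = 2.706025·0.2500/0.000676 = 1000.749.
⌈1000.749⌉ = 1001.

n = 1001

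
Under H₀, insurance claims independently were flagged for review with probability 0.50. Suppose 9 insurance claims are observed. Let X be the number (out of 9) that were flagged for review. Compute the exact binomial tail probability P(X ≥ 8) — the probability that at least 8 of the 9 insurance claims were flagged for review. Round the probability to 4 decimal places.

X ~ Binomial(n=9, p=0.50).
P(X ≥ 8) = C(9,8)·0.50^8·0.50^1 + C(9,9)·0.50^9·0.50^0.
= 0.017578 + 0.001953 = 0.0195.

P = 0.0195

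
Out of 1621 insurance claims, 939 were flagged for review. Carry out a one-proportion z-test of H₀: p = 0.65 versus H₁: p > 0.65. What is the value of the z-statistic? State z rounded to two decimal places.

z = -5.97

With x = 939 successes in n = 1621, p̂ = 0.57927.
Null standard error: √(0.65·0.35/1621) = √0.000140345 = 0.011847.
Test statistic: z = -0.07073/0.011847 = -5.97.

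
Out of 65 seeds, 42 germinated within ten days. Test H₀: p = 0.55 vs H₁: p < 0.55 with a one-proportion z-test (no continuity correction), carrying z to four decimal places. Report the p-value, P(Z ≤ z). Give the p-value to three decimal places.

With x = 42 successes in n = 65, p̂ = 0.64615.
SE₀ = √(0.55·0.45/65) = 0.061707.
z = (p̂ − p₀)/SE = (42/65 − 0.55)/0.061707 ≈ 1.5582.
From the standard normal, P(Z ≤ z) = 0.940.

p-value = 0.940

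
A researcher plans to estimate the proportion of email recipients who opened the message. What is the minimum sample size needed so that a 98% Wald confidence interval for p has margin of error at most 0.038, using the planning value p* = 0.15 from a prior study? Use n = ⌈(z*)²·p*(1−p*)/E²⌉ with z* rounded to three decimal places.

z* = 2.326 at the 98% level.
p*(1−p*) = 0.1275.
Required n before rounding: 5.410276 × 0.1275 / 0.038² = 477.708.
⌈477.708⌉ = 478.

n = 478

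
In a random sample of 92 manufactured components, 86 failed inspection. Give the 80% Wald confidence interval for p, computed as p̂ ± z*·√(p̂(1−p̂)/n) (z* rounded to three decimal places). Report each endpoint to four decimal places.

The sample proportion is 86/92 = 0.93478.
Standard error of p̂: √(0.060964/92) = √0.000662653 = 0.025742.
For 80% confidence, z* = 1.282.
Margin = 1.282·0.025742 = 0.03300.
Interval: 0.93478 ± 0.03300 → (0.9018, 0.9678).

(0.9018, 0.9678)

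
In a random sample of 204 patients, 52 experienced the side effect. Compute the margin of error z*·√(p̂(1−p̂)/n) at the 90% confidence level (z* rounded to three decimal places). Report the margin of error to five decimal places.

ME = 0.05019

p̂ = 52/204 = 0.25490.
SE(p̂) = √(0.25490·0.74510/204) = 0.030513.
The 90% critical value is z* = 1.645.
So ME = 0.05019.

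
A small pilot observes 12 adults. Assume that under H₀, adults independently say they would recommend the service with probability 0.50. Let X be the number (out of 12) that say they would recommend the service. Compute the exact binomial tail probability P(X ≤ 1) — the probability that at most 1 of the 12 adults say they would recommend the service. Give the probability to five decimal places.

P = 0.00317

X ~ Binomial(n=12, p=0.50).
P(X ≤ 1) = C(12,0)·0.50^0·0.50^12 + C(12,1)·0.50^1·0.50^11.
= 0.000244 + 0.002930 = 0.00317.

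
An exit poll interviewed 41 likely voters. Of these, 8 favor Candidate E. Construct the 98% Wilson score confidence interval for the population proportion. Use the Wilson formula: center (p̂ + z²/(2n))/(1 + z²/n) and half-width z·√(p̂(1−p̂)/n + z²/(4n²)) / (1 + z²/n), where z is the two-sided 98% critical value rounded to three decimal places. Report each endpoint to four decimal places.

p̂ = 8/41 = 0.19512; z = 2.326, so z² = 5.410276.
1 + z²/n = 1.131958.
Adjusted center: (0.19512 + z²/(2n))/1.131958 = 0.23066.
Radicand: p̂(1−p̂)/n + z²/(4n²) = 0.003830473 + 0.000804622 = 0.004635095.
Half-width = 2.326·√0.004635095/1.131958 = 0.13990.
Interval: 0.23066 ± 0.13990 → (0.0908, 0.3706).

(0.0908, 0.3706)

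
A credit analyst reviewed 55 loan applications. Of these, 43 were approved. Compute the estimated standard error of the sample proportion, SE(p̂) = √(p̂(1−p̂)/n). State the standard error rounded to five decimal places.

SE = 0.05569

With x = 43 successes in n = 55, p̂ = 0.78182.
p̂(1−p̂) = 0.78182·0.21818 = 0.170577.
Dividing by n and taking the root: √0.003101400 = 0.05569.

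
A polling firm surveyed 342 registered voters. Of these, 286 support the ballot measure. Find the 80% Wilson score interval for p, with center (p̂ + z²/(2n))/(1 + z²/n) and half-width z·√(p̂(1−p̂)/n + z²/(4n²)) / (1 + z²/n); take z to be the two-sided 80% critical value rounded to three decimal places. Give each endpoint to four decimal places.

Here p̂ = 286/342 = 0.83626 and z = 1.282 (z² = 1.643524).
Denominator 1 + z²/n = 1 + 1.643524/342 = 1.004806.
Adjusted center: (0.83626 + z²/(2n))/1.004806 = 0.83465.
Radicand: p̂(1−p̂)/n + z²/(4n²) = 0.000400383 + 0.000003513 = 0.000403896.
Half-width = z·√(radicand)/denom = 1.282·0.020097/1.004806 = 0.02564.
Interval: 0.83465 ± 0.02564 → (0.8090, 0.8603).

(0.8090, 0.8603)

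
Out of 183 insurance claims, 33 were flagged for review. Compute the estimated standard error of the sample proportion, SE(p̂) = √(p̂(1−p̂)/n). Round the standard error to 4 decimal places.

With x = 33 successes in n = 183, p̂ = 0.18033.
p̂(1−p̂) = 0.147811.
Dividing by n and taking the root: √0.000807710 = 0.0284.

SE = 0.0284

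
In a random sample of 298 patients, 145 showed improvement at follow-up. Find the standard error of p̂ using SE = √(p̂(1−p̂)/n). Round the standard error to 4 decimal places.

The sample proportion is 145/298 = 0.48658.
p̂(1−p̂) = 0.48658·0.51342 = 0.249820.
SE = √(0.249820/298) = 0.0290.

SE = 0.0290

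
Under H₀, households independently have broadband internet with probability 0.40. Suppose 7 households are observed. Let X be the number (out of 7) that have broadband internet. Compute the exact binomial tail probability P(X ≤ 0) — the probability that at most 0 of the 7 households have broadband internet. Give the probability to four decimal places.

X is binomial with n = 7 and p = 0.40.
P(X ≤ 0) = C(7,0)·0.40^0·0.60^7.
= 0.027994 = 0.0280.

P = 0.0280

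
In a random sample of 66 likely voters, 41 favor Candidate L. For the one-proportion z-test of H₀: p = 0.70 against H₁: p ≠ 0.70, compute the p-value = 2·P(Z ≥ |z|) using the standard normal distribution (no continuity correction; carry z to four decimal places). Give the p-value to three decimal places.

p-value = 0.162

The sample proportion is 41/66 = 0.62121.
Under H₀, SE = √(p₀(1−p₀)/n) = √(0.70·0.30/66) = √0.003181818 = 0.056408.
z = (p̂ − p₀)/SE = (41/66 − 0.70)/0.056408 ≈ -1.3968.
From the standard normal, 2·P(Z ≥ |z|) = 0.162.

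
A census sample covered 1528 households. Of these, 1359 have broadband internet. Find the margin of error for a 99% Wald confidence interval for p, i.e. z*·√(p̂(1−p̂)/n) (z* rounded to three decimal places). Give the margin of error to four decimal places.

p̂ = 1359/1528 = 0.88940.
SE(p̂) = √(0.88940·0.11060/1528) = 0.008024.
For 99% confidence, z* = 2.576.
Margin of error = z*·SE = 2.576 × 0.008024 = 0.0207.

ME = 0.0207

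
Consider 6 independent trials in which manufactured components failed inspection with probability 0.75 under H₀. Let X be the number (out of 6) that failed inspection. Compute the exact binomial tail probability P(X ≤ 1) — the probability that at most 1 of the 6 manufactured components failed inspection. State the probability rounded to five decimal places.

P = 0.00464

X ~ Binomial(n=6, p=0.75).
P(X ≤ 1) = C(6,0)·0.75^0·0.25^6 + C(6,1)·0.75^1·0.25^5.
= 0.000244 + 0.004395 = 0.00464.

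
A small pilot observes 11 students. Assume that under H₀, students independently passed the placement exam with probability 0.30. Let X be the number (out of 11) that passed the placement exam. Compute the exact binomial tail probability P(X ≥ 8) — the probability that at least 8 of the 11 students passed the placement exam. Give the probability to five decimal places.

X ~ Binomial(n=11, p=0.30).
P(X ≥ 8) = C(11,8)·0.30^8·0.70^3 + C(11,9)·0.30^9·0.70^2 + C(11,10)·0.30^10·0.70^1 + C(11,11)·0.30^11·0.70^0.
= 0.003713 + 0.000530 + 0.000045 + 0.000002 = 0.00429.

P = 0.00429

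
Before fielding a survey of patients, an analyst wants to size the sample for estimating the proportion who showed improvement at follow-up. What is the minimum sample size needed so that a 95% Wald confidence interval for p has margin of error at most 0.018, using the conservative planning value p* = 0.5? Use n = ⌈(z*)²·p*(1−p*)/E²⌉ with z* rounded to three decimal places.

For 95% confidence, z* = 1.960.
p*(1−p*) = 0.50·0.50 = 0.2500.
Required n before rounding: 3.841600 × 0.2500 / 0.018² = 2964.198.
Rounding up, n = 2965.

n = 2965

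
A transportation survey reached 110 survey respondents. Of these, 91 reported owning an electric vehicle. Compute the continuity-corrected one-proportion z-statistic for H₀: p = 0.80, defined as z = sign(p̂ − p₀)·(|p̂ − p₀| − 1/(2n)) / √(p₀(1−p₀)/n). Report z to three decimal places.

The sample proportion is 91/110 = 0.82727. p̂ − p₀ = 0.027273.
1/(2n) = 0.004545.
Corrected numerator: |0.027273| − 0.004545 = 0.022728.
Null standard error: √(0.80·0.20/110) = √0.001454545 = 0.038139.
z = (+)0.022728/0.038139 = 0.596.

z = 0.596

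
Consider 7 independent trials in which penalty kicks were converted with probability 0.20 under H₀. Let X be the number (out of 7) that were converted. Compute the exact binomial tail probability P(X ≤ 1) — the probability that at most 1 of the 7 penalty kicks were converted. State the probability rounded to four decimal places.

P = 0.5767

X ~ Binomial(n=7, p=0.20).
P(X ≤ 1) = C(7,0)·0.20^0·0.80^7 + C(7,1)·0.20^1·0.80^6.
= 0.209715 + 0.367002 = 0.5767.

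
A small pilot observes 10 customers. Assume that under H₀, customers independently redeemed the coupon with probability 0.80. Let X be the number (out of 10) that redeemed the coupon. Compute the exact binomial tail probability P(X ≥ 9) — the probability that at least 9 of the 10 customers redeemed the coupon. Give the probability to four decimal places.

P = 0.3758

X ~ Binomial(n=10, p=0.80).
P(X ≥ 9) = C(10,9)·0.80^9·0.20^1 + C(10,10)·0.80^10·0.20^0.
= 0.268435 + 0.107374 = 0.3758.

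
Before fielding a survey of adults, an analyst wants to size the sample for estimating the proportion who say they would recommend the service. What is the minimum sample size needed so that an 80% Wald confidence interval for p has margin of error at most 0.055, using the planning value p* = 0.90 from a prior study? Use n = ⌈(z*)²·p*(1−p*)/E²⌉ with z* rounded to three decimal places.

n = 49

The 80% critical value is z* = 1.282.
p*(1−p*) = 0.90·0.10 = 0.0900.
Required n before rounding: 1.643524 × 0.0900 / 0.055² = 48.898.
⌈48.898⌉ = 49.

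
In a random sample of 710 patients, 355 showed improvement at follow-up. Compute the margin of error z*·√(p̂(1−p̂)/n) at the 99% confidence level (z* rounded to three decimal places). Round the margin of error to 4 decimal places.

The sample proportion is 355/710 = 0.50000.
SE(p̂) = √(0.50000·0.50000/710) = 0.018765.
For 99% confidence, z* = 2.576.
ME = 2.576·0.018765 = 0.0483.

ME = 0.0483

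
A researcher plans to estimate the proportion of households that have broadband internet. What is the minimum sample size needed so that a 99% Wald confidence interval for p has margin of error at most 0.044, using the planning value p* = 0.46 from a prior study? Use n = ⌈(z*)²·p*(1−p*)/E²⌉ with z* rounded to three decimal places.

n = 852

The 99% critical value is z* = 2.576.
p*(1−p*) = 0.2484.
Required n before rounding: 6.635776 × 0.2484 / 0.044² = 851.408.
⌈851.408⌉ = 852.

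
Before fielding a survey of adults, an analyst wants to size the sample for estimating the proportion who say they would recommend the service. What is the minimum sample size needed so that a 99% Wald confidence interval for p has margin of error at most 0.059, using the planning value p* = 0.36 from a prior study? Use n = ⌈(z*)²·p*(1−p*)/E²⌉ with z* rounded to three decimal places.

For 99% confidence, z* = 2.576.
p*(1−p*) = 0.2304.
(z*)²·p*(1−p*)/E² = 6.635776·0.2304/0.003481 = 439.208.
⌈439.208⌉ = 440.

n = 440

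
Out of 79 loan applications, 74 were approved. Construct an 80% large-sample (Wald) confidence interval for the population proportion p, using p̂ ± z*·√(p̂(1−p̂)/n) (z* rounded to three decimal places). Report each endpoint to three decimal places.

Sample proportion p̂ = 74/79 = 0.93671.
SE = √(p̂(1−p̂)/n) = √(0.059285/79) = 0.027394.
z* = 1.282 at the 80% level.
Margin of error: 1.282 × 0.027394 = 0.03512.
CI: 0.93671 ± 0.03512 = (0.902, 0.972).

(0.902, 0.972)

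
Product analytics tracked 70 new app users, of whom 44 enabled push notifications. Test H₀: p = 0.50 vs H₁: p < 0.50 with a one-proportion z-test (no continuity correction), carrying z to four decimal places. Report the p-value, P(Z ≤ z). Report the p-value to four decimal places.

p-value = 0.9843

p̂ = 44/70 = 0.62857.
SE₀ = √(0.50·0.50/70) = 0.059761.
Test statistic (full precision, shown to 4 dp): z = (44/70 − 0.50)/SE₀ ≈ 2.1514.
From the standard normal, P(Z ≤ z) = 0.9843.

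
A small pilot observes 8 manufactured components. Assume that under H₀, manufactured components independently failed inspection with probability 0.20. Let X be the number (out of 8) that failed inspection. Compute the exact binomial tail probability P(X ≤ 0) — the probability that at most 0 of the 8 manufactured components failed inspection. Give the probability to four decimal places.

P = 0.1678

X is binomial with n = 8 and p = 0.20.
P(X ≤ 0) = C(8,0)·0.20^0·0.80^8.
= 0.167772 = 0.1678.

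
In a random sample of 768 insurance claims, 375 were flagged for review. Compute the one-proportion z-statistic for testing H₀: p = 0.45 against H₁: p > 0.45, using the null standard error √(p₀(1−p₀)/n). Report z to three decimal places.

z = 2.132

p̂ = 375/768 = 0.48828.
SE₀ = √(0.45·0.55/768) = 0.017952.
z = (p̂ − p₀)/SE = (0.48828 − 0.45)/0.017952 = 2.132.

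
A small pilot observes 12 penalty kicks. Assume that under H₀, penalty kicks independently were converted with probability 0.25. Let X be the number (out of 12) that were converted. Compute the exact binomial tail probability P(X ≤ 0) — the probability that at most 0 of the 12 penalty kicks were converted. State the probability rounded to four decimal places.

P = 0.0317

X is binomial with n = 12 and p = 0.25.
P(X ≤ 0) = C(12,0)·0.25^0·0.75^12.
= 0.031676 = 0.0317.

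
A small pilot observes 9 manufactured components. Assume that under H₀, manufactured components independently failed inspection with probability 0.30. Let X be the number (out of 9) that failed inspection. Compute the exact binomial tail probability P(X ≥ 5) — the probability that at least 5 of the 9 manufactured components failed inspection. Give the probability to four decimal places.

P = 0.0988

X is binomial with n = 9 and p = 0.30.
P(X ≥ 5) = Σ_{j=5}^{9} C(9,j)·0.30^j·0.70^{9−j}.
= 0.073514 + 0.021004 + 0.003858 + 0.000413 + 0.000020 = 0.0988.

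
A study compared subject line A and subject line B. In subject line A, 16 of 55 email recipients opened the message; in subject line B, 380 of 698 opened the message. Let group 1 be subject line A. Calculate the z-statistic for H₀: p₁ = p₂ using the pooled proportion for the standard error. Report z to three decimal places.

p̂₁ = 16/55 = 0.29091, p̂₂ = 380/698 = 0.54441.
Pooling: p̂ = 396/753 = 0.52590.
SE = √[p̂(1−p̂)(1/n₁+1/n₂)] = √[0.52590·0.47410·(1/55+1/698)] ≈ 0.069932.
z = -0.25350/0.069932 = -3.625.

z = -3.625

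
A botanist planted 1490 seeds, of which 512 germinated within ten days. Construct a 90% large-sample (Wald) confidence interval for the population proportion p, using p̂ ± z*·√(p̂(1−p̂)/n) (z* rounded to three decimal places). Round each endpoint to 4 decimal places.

(0.3234, 0.3639)

The sample proportion is 512/1490 = 0.34362.
Standard error of p̂: √(0.225547/1490) = √0.000151374 = 0.012303.
For 90% confidence, z* = 1.645.
Margin = 1.645·0.012303 = 0.02024.
So the interval runs from 0.3234 to 0.3639.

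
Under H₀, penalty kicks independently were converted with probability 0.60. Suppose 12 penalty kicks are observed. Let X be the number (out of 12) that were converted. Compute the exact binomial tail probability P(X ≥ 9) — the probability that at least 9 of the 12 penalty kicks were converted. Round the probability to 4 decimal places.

P = 0.2253

X is binomial with n = 12 and p = 0.60.
P(X ≥ 9) = C(12,9)·0.60^9·0.40^3 + C(12,10)·0.60^10·0.40^2 + C(12,11)·0.60^11·0.40^1 + C(12,12)·0.60^12·0.40^0.
= 0.141894 + 0.063852 + 0.017414 + 0.002177 = 0.2253.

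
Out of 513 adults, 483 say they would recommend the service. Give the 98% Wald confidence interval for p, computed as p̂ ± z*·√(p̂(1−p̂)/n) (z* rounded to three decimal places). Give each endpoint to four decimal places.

p̂ = 483/513 = 0.94152.
SE = √(p̂(1−p̂)/n) = √(0.055060/513) = 0.010360.
z* = 2.326 at the 98% level.
Margin of error: 2.326 × 0.010360 = 0.02410.
So the interval runs from 0.9174 to 0.9656.

(0.9174, 0.9656)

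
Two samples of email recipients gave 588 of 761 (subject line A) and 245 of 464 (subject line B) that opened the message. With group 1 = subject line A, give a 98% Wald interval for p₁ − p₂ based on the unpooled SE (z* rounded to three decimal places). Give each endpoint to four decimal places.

p̂₁ = 0.77267, p̂₂ = 0.52802, so the observed difference is 0.24465.
SE = √(0.000230818 + 0.000537101) = √0.000767919 = 0.027711.
z* = 2.326 at the 98% level. Margin = 2.326·0.027711 = 0.06446.
So the interval runs from 0.1802 to 0.3091.

(0.1802, 0.3091)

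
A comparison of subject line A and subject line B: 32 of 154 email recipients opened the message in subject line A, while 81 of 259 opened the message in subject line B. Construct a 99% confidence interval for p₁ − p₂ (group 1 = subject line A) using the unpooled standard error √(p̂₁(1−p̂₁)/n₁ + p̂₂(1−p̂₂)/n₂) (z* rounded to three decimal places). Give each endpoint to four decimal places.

(-0.2172, 0.0073)

p̂₁ = 0.20779, p̂₂ = 0.31274, so the observed difference is -0.10495.
SE = √(0.001068926 + 0.000829862) = √0.001898788 = 0.043575.
For 99% confidence, z* = 2.576. Margin of error = 0.11225.
Interval: -0.10495 ± 0.11225 → (-0.2172, 0.0073).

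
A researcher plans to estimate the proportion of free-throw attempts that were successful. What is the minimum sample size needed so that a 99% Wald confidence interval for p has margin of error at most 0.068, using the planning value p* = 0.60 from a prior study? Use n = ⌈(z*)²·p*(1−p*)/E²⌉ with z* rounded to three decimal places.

For 99% confidence, z* = 2.576.
p*(1−p*) = 0.2400.
(z*)²·p*(1−p*)/E² = 6.635776·0.2400/0.004624 = 344.417.
Rounding up, n = 345.

n = 345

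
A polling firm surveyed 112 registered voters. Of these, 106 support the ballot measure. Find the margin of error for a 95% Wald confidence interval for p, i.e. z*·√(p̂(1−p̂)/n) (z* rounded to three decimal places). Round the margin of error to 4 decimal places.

ME = 0.0417

Sample proportion p̂ = 106/112 = 0.94643.
SE(p̂) = √(0.94643·0.05357/112) = 0.021277.
For 95% confidence, z* = 1.960.
ME = 1.960·0.021277 = 0.0417.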